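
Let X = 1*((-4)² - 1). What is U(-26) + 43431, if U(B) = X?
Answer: 43446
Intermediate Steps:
X = 15 (X = 1*(16 - 1) = 1*15 = 15)
U(B) = 15
U(-26) + 43431 = 15 + 43431 = 43446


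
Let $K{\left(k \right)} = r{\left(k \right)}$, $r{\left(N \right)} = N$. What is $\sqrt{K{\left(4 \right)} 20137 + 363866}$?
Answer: $\sqrt{444414} \approx 666.64$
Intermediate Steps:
$K{\left(k \right)} = k$
$\sqrt{K{\left(4 \right)} 20137 + 363866} = \sqrt{4 \cdot 20137 + 363866} = \sqrt{80548 + 363866} = \sqrt{444414}$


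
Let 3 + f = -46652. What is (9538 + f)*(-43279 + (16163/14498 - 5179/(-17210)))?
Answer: 100199337851281354/62377645 ≈ 1.6063e+9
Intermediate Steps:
f = -46655 (f = -3 - 46652 = -46655)
(9538 + f)*(-43279 + (16163/14498 - 5179/(-17210))) = (9538 - 46655)*(-43279 + (16163/14498 - 5179/(-17210))) = -37117*(-43279 + (16163*(1/14498) - 5179*(-1/17210))) = -37117*(-43279 + (16163/14498 + 5179/17210)) = -37117*(-43279 + 88312593/62377645) = -37117*(-2699553785362/62377645) = 100199337851281354/62377645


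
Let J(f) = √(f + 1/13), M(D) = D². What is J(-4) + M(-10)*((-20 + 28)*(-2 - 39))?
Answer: -32800 + I*√663/13 ≈ -32800.0 + 1.9807*I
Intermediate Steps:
J(f) = √(1/13 + f) (J(f) = √(f + 1/13) = √(1/13 + f))
J(-4) + M(-10)*((-20 + 28)*(-2 - 39)) = √(13 + 169*(-4))/13 + (-10)²*((-20 + 28)*(-2 - 39)) = √(13 - 676)/13 + 100*(8*(-41)) = √(-663)/13 + 100*(-328) = (I*√663)/13 - 32800 = I*√663/13 - 32800 = -32800 + I*√663/13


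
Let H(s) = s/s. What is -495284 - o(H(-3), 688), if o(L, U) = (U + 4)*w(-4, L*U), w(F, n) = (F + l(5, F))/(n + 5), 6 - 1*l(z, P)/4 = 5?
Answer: -495284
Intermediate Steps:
H(s) = 1
l(z, P) = 4 (l(z, P) = 24 - 4*5 = 24 - 20 = 4)
w(F, n) = (4 + F)/(5 + n) (w(F, n) = (F + 4)/(n + 5) = (4 + F)/(5 + n))
o(L, U) = 0 (o(L, U) = (U + 4)*((4 - 4)/(5 + L*U)) = (4 + U)*(0/(5 + L*U)) = (4 + U)*0 = 0)
-495284 - o(H(-3), 688) = -495284 - 1*0 = -495284 + 0 = -495284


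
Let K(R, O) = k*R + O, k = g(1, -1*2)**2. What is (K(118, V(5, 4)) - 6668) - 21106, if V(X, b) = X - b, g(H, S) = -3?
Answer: -26711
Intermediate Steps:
k = 9 (k = (-3)**2 = 9)
K(R, O) = O + 9*R (K(R, O) = 9*R + O = O + 9*R)
(K(118, V(5, 4)) - 6668) - 21106 = (((5 - 1*4) + 9*118) - 6668) - 21106 = (((5 - 4) + 1062) - 6668) - 21106 = ((1 + 1062) - 6668) - 21106 = (1063 - 6668) - 21106 = -5605 - 21106 = -26711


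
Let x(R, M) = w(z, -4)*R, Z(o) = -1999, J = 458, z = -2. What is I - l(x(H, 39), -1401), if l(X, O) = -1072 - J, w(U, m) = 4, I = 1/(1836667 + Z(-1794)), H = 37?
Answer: 2807042041/1834668 ≈ 1530.0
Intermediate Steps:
I = 1/1834668 (I = 1/(1836667 - 1999) = 1/1834668 ≈ 5.4506e-7)
x(R, M) = 4*R
l(X, O) = -1530 (l(X, O) = -1072 - 1*458 = -1072 - 458 = -1530)
I - l(x(H, 39), -1401) = 1/1834668 - 1*(-1530) = 1/1834668 + 1530 = 2807042041/1834668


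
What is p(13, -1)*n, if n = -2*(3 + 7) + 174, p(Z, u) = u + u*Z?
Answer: -2156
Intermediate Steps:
p(Z, u) = u + Z*u
n = 154 (n = -2*10 + 174 = -20 + 174 = 154)
p(13, -1)*n = -(1 + 13)*154 = -1*14*154 = -14*154 = -2156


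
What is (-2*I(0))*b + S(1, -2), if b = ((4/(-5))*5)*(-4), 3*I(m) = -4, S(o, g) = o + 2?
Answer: 137/3 ≈ 45.667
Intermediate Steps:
S(o, g) = 2 + o
I(m) = -4/3 (I(m) = (1/3)*(-4) = -4/3)
b = 16 (b = ((4*(-1/5))*5)*(-4) = -4/5*5*(-4) = -4*(-4) = 16)
(-2*I(0))*b + S(1, -2) = -2*(-4/3)*16 + (2 + 1) = (8/3)*16 + 3 = 128/3 + 3 = 137/3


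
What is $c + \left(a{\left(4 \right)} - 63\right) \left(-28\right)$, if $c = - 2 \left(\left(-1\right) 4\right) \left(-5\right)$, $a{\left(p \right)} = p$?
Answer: $1612$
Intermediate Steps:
$c = -40$ ($c = \left(-2\right) \left(-4\right) \left(-5\right) = 8 \left(-5\right) = -40$)
$c + \left(a{\left(4 \right)} - 63\right) \left(-28\right) = -40 + \left(4 - 63\right) \left(-28\right) = -40 - -1652 = -40 + 1652 = 1612$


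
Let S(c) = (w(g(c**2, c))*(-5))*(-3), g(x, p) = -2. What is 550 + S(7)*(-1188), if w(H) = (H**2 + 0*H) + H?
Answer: -35090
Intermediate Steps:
w(H) = H + H**2 (w(H) = (H**2 + 0) + H = H**2 + H = H + H**2)
S(c) = 30 (S(c) = (-2*(1 - 2)*(-5))*(-3) = (-2*(-1)*(-5))*(-3) = (2*(-5))*(-3) = -10*(-3) = 30)
550 + S(7)*(-1188) = 550 + 30*(-1188) = 550 - 35640 = -35090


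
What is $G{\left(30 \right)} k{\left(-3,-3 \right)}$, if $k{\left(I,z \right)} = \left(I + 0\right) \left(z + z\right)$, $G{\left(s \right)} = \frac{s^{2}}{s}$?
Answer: $540$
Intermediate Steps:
$G{\left(s \right)} = s$
$k{\left(I,z \right)} = 2 I z$ ($k{\left(I,z \right)} = I 2 z = 2 I z$)
$G{\left(30 \right)} k{\left(-3,-3 \right)} = 30 \cdot 2 \left(-3\right) \left(-3\right) = 30 \cdot 18 = 540$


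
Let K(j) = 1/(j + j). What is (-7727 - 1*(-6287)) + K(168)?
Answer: -483839/336 ≈ -1440.0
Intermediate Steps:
K(j) = 1/(2*j)
(-7727 - 1*(-6287)) + K(168) = (-7727 - 1*(-6287)) + (½)/168 = (-7727 + 6287) + (½)*(1/168) = -1440 + 1/336 = -483839/336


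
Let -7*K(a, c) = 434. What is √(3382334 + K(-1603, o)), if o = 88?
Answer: 96*√367 ≈ 1839.1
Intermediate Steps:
K(a, c) = -62 (K(a, c) = -⅐*434 = -62)
√(3382334 + K(-1603, o)) = √(3382334 - 62) = √3382272 = 96*√367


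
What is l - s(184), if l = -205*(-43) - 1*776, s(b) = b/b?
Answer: 8038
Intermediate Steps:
s(b) = 1
l = 8039 (l = 8815 - 776 = 8039)
l - s(184) = 8039 - 1*1 = 8039 - 1 = 8038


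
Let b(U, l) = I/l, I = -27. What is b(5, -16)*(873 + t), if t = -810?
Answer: 1701/16 ≈ 106.31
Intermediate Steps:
b(U, l) = -27/l
b(5, -16)*(873 + t) = (-27/(-16))*(873 - 810) = -27*(-1/16)*63 = (27/16)*63 = 1701/16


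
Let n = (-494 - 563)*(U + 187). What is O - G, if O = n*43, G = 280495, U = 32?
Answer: -10234264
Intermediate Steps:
n = -231483 (n = (-494 - 563)*(32 + 187) = -1057*219 = -231483)
O = -9953769 (O = -231483*43 = -9953769)
O - G = -9953769 - 1*280495 = -9953769 - 280495 = -10234264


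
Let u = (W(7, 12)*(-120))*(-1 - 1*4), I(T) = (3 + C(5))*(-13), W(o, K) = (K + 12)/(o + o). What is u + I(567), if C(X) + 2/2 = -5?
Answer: 7473/7 ≈ 1067.6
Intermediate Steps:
C(X) = -6 (C(X) = -1 - 5 = -6)
W(o, K) = (12 + K)/(2*o) (W(o, K) = (12 + K)/((2*o)) = (12 + K)*(1/(2*o)) = (12 + K)/(2*o))
I(T) = 39 (I(T) = (3 - 6)*(-13) = -3*(-13) = 39)
u = 7200/7 (u = (((½)*(12 + 12)/7)*(-120))*(-1 - 1*4) = (((½)*(⅐)*24)*(-120))*(-1 - 4) = ((12/7)*(-120))*(-5) = -1440/7*(-5) = 7200/7 ≈ 1028.6)
u + I(567) = 7200/7 + 39 = 7473/7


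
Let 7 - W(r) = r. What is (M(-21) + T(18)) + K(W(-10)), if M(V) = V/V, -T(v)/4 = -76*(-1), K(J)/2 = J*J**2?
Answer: 9523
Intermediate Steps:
W(r) = 7 - r
K(J) = 2*J**3 (K(J) = 2*(J*J**2) = 2*J**3)
T(v) = -304 (T(v) = -(-304)*(-1) = -4*76 = -304)
M(V) = 1
(M(-21) + T(18)) + K(W(-10)) = (1 - 304) + 2*(7 - 1*(-10))**3 = -303 + 2*(7 + 10)**3 = -303 + 2*17**3 = -303 + 2*4913 = -303 + 9826 = 9523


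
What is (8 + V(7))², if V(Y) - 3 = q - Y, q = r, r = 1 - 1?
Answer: 16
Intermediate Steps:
r = 0
q = 0
V(Y) = 3 - Y (V(Y) = 3 + (0 - Y) = 3 - Y)
(8 + V(7))² = (8 + (3 - 1*7))² = (8 + (3 - 7))² = (8 - 4)² = 4² = 16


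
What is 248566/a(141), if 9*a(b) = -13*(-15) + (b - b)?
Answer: 745698/65 ≈ 11472.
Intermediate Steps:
a(b) = 65/3 (a(b) = (-13*(-15) + (b - b))/9 = (195 + 0)/9 = (⅑)*195 = 65/3)
248566/a(141) = 248566/(65/3) = 248566*(3/65) = 745698/65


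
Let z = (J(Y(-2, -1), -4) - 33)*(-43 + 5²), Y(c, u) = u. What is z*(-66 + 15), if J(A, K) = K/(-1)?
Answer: -26622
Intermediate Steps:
J(A, K) = -K (J(A, K) = K*(-1) = -K)
z = 522 (z = (-1*(-4) - 33)*(-43 + 5²) = (4 - 33)*(-43 + 25) = -29*(-18) = 522)
z*(-66 + 15) = 522*(-66 + 15) = 522*(-51) = -26622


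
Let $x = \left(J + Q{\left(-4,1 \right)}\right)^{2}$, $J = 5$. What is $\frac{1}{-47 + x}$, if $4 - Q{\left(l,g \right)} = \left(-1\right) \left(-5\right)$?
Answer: $- \frac{1}{31} \approx -0.032258$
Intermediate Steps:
$Q{\left(l,g \right)} = -1$ ($Q{\left(l,g \right)} = 4 - \left(-1\right) \left(-5\right) = 4 - 5 = -1$)
$x = 16$ ($x = \left(5 - 1\right)^{2} = 4^{2} = 16$)
$\frac{1}{-47 + x} = \frac{1}{-47 + 16} = \frac{1}{-31} = - \frac{1}{31}$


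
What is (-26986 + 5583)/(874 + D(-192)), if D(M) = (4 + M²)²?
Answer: -21403/1359250298 ≈ -1.5746e-5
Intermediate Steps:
(-26986 + 5583)/(874 + D(-192)) = (-26986 + 5583)/(874 + (4 + (-192)²)²) = -21403/(874 + (4 + 36864)²) = -21403/(874 + 36868²) = -21403/(874 + 1359249424) = -21403/1359250298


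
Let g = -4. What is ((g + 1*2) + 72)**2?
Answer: 4900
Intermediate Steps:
((g + 1*2) + 72)**2 = ((-4 + 1*2) + 72)**2 = ((-4 + 2) + 72)**2 = (-2 + 72)**2 = 70**2 = 4900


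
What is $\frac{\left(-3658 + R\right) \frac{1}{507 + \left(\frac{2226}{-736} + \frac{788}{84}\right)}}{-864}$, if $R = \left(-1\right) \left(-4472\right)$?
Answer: $- \frac{65527}{35704971} \approx -0.0018352$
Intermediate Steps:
$R = 4472$
$\frac{\left(-3658 + R\right) \frac{1}{507 + \left(\frac{2226}{-736} + \frac{788}{84}\right)}}{-864} = \frac{\left(-3658 + 4472\right) \frac{1}{507 + \left(\frac{2226}{-736} + \frac{788}{84}\right)}}{-864} = \frac{814}{507 + \left(2226 \left(- \frac{1}{736}\right) + 788 \cdot \frac{1}{84}\right)} \left(- \frac{1}{864}\right) = \frac{814}{507 + \left(- \frac{1113}{368} + \frac{197}{21}\right)} \left(- \frac{1}{864}\right) = \frac{814}{507 + \frac{49123}{7728}} \left(- \frac{1}{864}\right) = \frac{814}{\frac{3967219}{7728}} \left(- \frac{1}{864}\right) = 814 \cdot \frac{7728}{3967219} \left(- \frac{1}{864}\right) = \frac{6290592}{3967219} \left(- \frac{1}{864}\right) = - \frac{65527}{35704971}$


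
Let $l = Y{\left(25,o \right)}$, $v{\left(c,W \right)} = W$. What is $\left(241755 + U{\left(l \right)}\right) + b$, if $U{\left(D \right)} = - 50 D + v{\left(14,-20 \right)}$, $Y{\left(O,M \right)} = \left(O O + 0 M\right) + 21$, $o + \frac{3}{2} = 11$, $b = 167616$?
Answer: $377051$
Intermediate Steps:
$o = \frac{19}{2}$ ($o = - \frac{3}{2} + 11 = \frac{19}{2} \approx 9.5$)
$Y{\left(O,M \right)} = 21 + O^{2}$ ($Y{\left(O,M \right)} = \left(O^{2} + 0\right) + 21 = O^{2} + 21 = 21 + O^{2}$)
$l = 646$ ($l = 21 + 25^{2} = 21 + 625 = 646$)
$U{\left(D \right)} = -20 - 50 D$ ($U{\left(D \right)} = - 50 D - 20 = -20 - 50 D$)
$\left(241755 + U{\left(l \right)}\right) + b = \left(241755 - 32320\right) + 167616 = 209435 + 167616 = 377051$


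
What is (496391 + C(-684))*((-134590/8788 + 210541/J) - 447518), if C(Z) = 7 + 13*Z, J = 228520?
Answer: -54768231595257041379/251029220 ≈ -2.1817e+11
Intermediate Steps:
(496391 + C(-684))*((-134590/8788 + 210541/J) - 447518) = (496391 + (7 + 13*(-684)))*((-134590/8788 + 210541/228520) - 447518) = (496391 + (7 - 8892))*((-134590*1/8788 + 210541*(1/228520)) - 447518) = (496391 - 8885)*((-67295/4394 + 210541/228520) - 447518) = 487506*(-7226568123/502058440 - 447518) = 487506*(-224687415520043/502058440) = -54768231595257041379/251029220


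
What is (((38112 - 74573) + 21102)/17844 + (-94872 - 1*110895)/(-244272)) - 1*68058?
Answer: -24720881707187/363232464 ≈ -68058.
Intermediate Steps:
(((38112 - 74573) + 21102)/17844 + (-94872 - 1*110895)/(-244272)) - 1*68058 = ((-36461 + 21102)*(1/17844) + (-94872 - 110895)*(-1/244272)) - 68058 = (-15359*1/17844 - 205767*(-1/244272)) - 68058 = (-15359/17844 + 68589/81424) - 68058 = -6672275/363232464 - 68058 = -24720881707187/363232464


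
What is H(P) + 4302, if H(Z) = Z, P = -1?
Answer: 4301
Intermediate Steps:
H(P) + 4302 = -1 + 4302 = 4301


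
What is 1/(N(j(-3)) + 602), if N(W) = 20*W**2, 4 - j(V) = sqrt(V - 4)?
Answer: I/(2*(80*sqrt(7) + 391*I)) ≈ 0.00098897 + 0.00053536*I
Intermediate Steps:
j(V) = 4 - sqrt(-4 + V) (j(V) = 4 - sqrt(V - 4) = 4 - sqrt(-4 + V))
1/(N(j(-3)) + 602) = 1/(20*(4 - sqrt(-4 - 3))**2 + 602) = 1/(20*(4 - sqrt(-7))**2 + 602) = 1/(20*(4 - I*sqrt(7))**2 + 602) = 1/(602 + 20*(4 - I*sqrt(7))**2)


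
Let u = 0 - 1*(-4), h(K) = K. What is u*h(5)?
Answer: 20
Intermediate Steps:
u = 4 (u = 0 + 4 = 4)
u*h(5) = 4*5 = 20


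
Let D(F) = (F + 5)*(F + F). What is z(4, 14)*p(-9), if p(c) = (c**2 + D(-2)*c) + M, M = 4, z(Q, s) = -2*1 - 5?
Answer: -1351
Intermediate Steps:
z(Q, s) = -7 (z(Q, s) = -2 - 5 = -7)
D(F) = 2*F*(5 + F) (D(F) = (5 + F)*(2*F) = 2*F*(5 + F))
p(c) = 4 + c**2 - 12*c (p(c) = (c**2 + (2*(-2)*(5 - 2))*c) + 4 = (c**2 + (2*(-2)*3)*c) + 4 = (c**2 - 12*c) + 4 = 4 + c**2 - 12*c)
z(4, 14)*p(-9) = -7*(4 + (-9)**2 - 12*(-9)) = -7*(4 + 81 + 108) = -7*193 = -1351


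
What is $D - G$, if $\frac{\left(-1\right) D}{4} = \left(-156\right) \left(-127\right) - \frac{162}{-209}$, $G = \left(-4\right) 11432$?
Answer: $- \frac{7006328}{209} \approx -33523.0$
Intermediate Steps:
$G = -45728$
$D = - \frac{16563480}{209}$ ($D = - 4 \left(\left(-156\right) \left(-127\right) - \frac{162}{-209}\right) = - 4 \left(19812 - - \frac{162}{209}\right) = - 4 \left(19812 + \frac{162}{209}\right) = \left(-4\right) \frac{4140870}{209} = - \frac{16563480}{209} \approx -79251.0$)
$D - G = - \frac{16563480}{209} - -45728 = - \frac{16563480}{209} + 45728 = - \frac{7006328}{209}$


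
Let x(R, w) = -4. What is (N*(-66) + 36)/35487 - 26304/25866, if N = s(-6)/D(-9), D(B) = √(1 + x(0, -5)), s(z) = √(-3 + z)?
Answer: -17268868/16998273 - 22*√3/11829 ≈ -1.0191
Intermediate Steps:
D(B) = I*√3 (D(B) = √(1 - 4) = √(-3) = I*√3)
N = √3 (N = √(-3 - 6)/((I*√3)) = √(-9)*(-I*√3/3) = (3*I)*(-I*√3/3) = √3 ≈ 1.7320)
(N*(-66) + 36)/35487 - 26304/25866 = (√3*(-66) + 36)/35487 - 26304/25866 = (-66*√3 + 36)*(1/35487) - 26304*1/25866 = (36 - 66*√3)*(1/35487) - 4384/4311 = (4/3943 - 22*√3/11829) - 4384/4311 = -17268868/16998273 - 22*√3/11829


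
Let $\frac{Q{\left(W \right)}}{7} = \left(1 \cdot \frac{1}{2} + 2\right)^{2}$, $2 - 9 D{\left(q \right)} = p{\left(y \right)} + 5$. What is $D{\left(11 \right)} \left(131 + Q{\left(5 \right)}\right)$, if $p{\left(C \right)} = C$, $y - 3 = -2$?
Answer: $- \frac{233}{3} \approx -77.667$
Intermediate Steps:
$y = 1$ ($y = 3 - 2 = 1$)
$D{\left(q \right)} = - \frac{4}{9}$ ($D{\left(q \right)} = \frac{2}{9} - \frac{1 + 5}{9} = \frac{2}{9} - \frac{2}{3} = - \frac{4}{9}$)
$Q{\left(W \right)} = \frac{175}{4}$ ($Q{\left(W \right)} = 7 \left(1 \cdot \frac{1}{2} + 2\right)^{2} = 7 \left(\frac{1}{2} + 2\right)^{2} = 7 \left(\frac{5}{2}\right)^{2} = 7 \cdot \frac{25}{4} = \frac{175}{4}$)
$D{\left(11 \right)} \left(131 + Q{\left(5 \right)}\right) = - \frac{4 \left(131 + \frac{175}{4}\right)}{9} = \left(- \frac{4}{9}\right) \frac{699}{4} = - \frac{233}{3}$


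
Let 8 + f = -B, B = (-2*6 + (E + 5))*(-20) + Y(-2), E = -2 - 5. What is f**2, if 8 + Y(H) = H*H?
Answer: 80656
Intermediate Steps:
E = -7
Y(H) = -8 + H**2 (Y(H) = -8 + H*H = -8 + H**2)
B = 276 (B = (-2*6 + (-7 + 5))*(-20) + (-8 + (-2)**2) = (-12 - 2)*(-20) + (-8 + 4) = -14*(-20) - 4 = 280 - 4 = 276)
f = -284 (f = -8 - 1*276 = -8 - 276 = -284)
f**2 = (-284)**2 = 80656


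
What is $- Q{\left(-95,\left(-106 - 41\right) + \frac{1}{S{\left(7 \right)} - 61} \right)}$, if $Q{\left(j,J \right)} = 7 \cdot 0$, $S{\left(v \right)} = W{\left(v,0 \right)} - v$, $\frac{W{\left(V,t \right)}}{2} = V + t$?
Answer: $0$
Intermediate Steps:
$W{\left(V,t \right)} = 2 V + 2 t$ ($W{\left(V,t \right)} = 2 \left(V + t\right) = 2 V + 2 t$)
$S{\left(v \right)} = v$ ($S{\left(v \right)} = \left(2 v + 2 \cdot 0\right) - v = \left(2 v + 0\right) - v = 2 v - v = v$)
$Q{\left(j,J \right)} = 0$
$- Q{\left(-95,\left(-106 - 41\right) + \frac{1}{S{\left(7 \right)} - 61} \right)} = \left(-1\right) 0 = 0$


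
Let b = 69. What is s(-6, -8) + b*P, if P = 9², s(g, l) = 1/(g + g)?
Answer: 67067/12 ≈ 5588.9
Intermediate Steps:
s(g, l) = 1/(2*g)
P = 81
s(-6, -8) + b*P = (½)/(-6) + 69*81 = (½)*(-⅙) + 5589 = -1/12 + 5589 = 67067/12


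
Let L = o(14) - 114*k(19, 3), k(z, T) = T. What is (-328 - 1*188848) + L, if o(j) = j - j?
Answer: -189518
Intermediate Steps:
o(j) = 0
L = -342 (L = 0 - 114*3 = 0 - 342 = -342)
(-328 - 1*188848) + L = (-328 - 1*188848) - 342 = (-328 - 188848) - 342 = -189176 - 342 = -189518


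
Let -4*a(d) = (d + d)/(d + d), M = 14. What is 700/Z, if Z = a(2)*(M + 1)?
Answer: -560/3 ≈ -186.67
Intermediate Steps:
a(d) = -¼ (a(d) = -(d + d)/(4*(d + d)) = -2*d/(4*(2*d)) = -2*d*1/(2*d)/4 = -¼*1 = -¼)
Z = -15/4 (Z = -(14 + 1)/4 = -¼*15 = -15/4 ≈ -3.7500)
700/Z = 700/(-15/4) = 700*(-4/15) = -560/3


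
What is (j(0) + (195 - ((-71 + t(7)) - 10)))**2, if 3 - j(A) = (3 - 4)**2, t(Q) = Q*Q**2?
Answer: 4225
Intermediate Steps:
t(Q) = Q**3
j(A) = 2 (j(A) = 3 - (3 - 4)**2 = 3 - 1*(-1)**2 = 3 - 1*1 = 3 - 1 = 2)
(j(0) + (195 - ((-71 + t(7)) - 10)))**2 = (2 + (195 - ((-71 + 7**3) - 10)))**2 = (2 + (195 - ((-71 + 343) - 10)))**2 = (2 + (195 - (272 - 10)))**2 = (2 + (195 - 1*262))**2 = (2 + (195 - 262))**2 = (2 - 67)**2 = (-65)**2 = 4225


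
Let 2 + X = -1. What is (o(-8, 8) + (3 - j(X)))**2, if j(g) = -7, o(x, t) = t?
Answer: 324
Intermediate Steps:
X = -3 (X = -2 - 1 = -3)
(o(-8, 8) + (3 - j(X)))**2 = (8 + (3 - 1*(-7)))**2 = (8 + (3 + 7))**2 = (8 + 10)**2 = 18**2 = 324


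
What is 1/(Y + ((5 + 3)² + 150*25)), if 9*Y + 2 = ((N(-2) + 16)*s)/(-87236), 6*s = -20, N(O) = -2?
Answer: 588843/2245716383 ≈ 0.00026221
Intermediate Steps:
s = -10/3 (s = (⅙)*(-20) = -10/3 ≈ -3.3333)
Y = -130819/588843 (Y = -2/9 + (((-2 + 16)*(-10/3))/(-87236))/9 = -2/9 + ((14*(-10/3))*(-1/87236))/9 = -2/9 + (-140/3*(-1/87236))/9 = -2/9 + (⅑)*(35/65427) = -2/9 + 35/588843 = -130819/588843 ≈ -0.22216)
1/(Y + ((5 + 3)² + 150*25)) = 1/(-130819/588843 + ((5 + 3)² + 150*25)) = 1/(-130819/588843 + (8² + 3750)) = 1/(-130819/588843 + (64 + 3750)) = 1/(-130819/588843 + 3814) = 1/(2245716383/588843) = 588843/2245716383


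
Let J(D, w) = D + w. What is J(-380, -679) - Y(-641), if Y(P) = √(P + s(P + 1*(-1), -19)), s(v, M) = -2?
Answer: -1059 - I*√643 ≈ -1059.0 - 25.357*I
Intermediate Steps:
Y(P) = √(-2 + P) (Y(P) = √(P - 2) = √(-2 + P))
J(-380, -679) - Y(-641) = (-380 - 679) - √(-2 - 641) = -1059 - √(-643) = -1059 - I*√643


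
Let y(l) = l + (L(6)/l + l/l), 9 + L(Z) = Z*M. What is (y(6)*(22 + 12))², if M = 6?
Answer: 152881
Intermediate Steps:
L(Z) = -9 + 6*Z (L(Z) = -9 + Z*6 = -9 + 6*Z)
y(l) = 1 + l + 27/l (y(l) = l + ((-9 + 6*6)/l + l/l) = l + ((-9 + 36)/l + 1) = l + (27/l + 1) = l + (1 + 27/l) = 1 + l + 27/l)
(y(6)*(22 + 12))² = ((1 + 6 + 27/6)*(22 + 12))² = ((1 + 6 + 27*(⅙))*34)² = ((1 + 6 + 9/2)*34)² = ((23/2)*34)² = 391² = 152881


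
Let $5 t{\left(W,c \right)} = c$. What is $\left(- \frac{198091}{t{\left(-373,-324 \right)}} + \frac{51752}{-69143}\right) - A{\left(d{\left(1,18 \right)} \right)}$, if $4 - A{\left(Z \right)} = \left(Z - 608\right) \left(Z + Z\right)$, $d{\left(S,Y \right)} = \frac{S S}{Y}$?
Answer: $\frac{66863389391}{22402332} \approx 2984.7$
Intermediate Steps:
$d{\left(S,Y \right)} = \frac{S^{2}}{Y}$
$t{\left(W,c \right)} = \frac{c}{5}$
$A{\left(Z \right)} = 4 - 2 Z \left(-608 + Z\right)$ ($A{\left(Z \right)} = 4 - \left(Z - 608\right) \left(Z + Z\right) = 4 - \left(-608 + Z\right) 2 Z = 4 - 2 Z \left(-608 + Z\right)$)
$\left(- \frac{198091}{t{\left(-373,-324 \right)}} + \frac{51752}{-69143}\right) - A{\left(d{\left(1,18 \right)} \right)} = \left(- \frac{198091}{\frac{1}{5} \left(-324\right)} + \frac{51752}{-69143}\right) - \left(4 - 2 \left(\frac{1^{2}}{18}\right)^{2} + 1216 \frac{1^{2}}{18}\right) = \left(- \frac{198091}{- \frac{324}{5}} + 51752 \left(- \frac{1}{69143}\right)\right) - \left(4 - 2 \left(1 \cdot \frac{1}{18}\right)^{2} + 1216 \cdot 1 \cdot \frac{1}{18}\right) = \left(\left(-198091\right) \left(- \frac{5}{324}\right) - \frac{51752}{69143}\right) - \left(4 - \frac{2}{324} + 1216 \cdot \frac{1}{18}\right) = \left(\frac{990455}{324} - \frac{51752}{69143}\right) - \left(4 - \frac{1}{162} + \frac{608}{9}\right) = \frac{68466262417}{22402332} - \left(4 - \frac{1}{162} + \frac{608}{9}\right) = \frac{68466262417}{22402332} - \frac{11591}{162} = \frac{66863389391}{22402332}$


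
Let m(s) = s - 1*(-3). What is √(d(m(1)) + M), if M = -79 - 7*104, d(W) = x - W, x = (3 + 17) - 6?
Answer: I*√797 ≈ 28.231*I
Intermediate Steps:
x = 14 (x = 20 - 6 = 14)
m(s) = 3 + s (m(s) = s + 3 = 3 + s)
d(W) = 14 - W
M = -807 (M = -79 - 728 = -807)
√(d(m(1)) + M) = √((14 - (3 + 1)) - 807) = √((14 - 1*4) - 807) = √((14 - 4) - 807) = √(10 - 807) = √(-797) = I*√797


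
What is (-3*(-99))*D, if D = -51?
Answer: -15147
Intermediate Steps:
(-3*(-99))*D = -3*(-99)*(-51) = 297*(-51) = -15147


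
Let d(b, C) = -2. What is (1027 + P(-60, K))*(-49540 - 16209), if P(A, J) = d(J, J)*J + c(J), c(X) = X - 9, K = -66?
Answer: -71271916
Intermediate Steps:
c(X) = -9 + X
P(A, J) = -9 - J (P(A, J) = -2*J + (-9 + J) = -9 - J)
(1027 + P(-60, K))*(-49540 - 16209) = (1027 + (-9 - 1*(-66)))*(-49540 - 16209) = (1027 + (-9 + 66))*(-65749) = (1027 + 57)*(-65749) = 1084*(-65749) = -71271916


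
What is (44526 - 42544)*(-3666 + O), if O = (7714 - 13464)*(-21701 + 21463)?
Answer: 2705100988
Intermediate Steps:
O = 1368500 (O = -5750*(-238) = 1368500)
(44526 - 42544)*(-3666 + O) = (44526 - 42544)*(-3666 + 1368500) = 1982*1364834 = 2705100988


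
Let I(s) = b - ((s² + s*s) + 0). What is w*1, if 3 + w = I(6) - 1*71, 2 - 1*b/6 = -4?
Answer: -110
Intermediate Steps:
b = 36 (b = 12 - 6*(-4) = 12 + 24 = 36)
I(s) = 36 - 2*s² (I(s) = 36 - ((s² + s*s) + 0) = 36 - ((s² + s²) + 0) = 36 - (2*s² + 0) = 36 - 2*s²)
w = -110 (w = -3 + ((36 - 2*6²) - 1*71) = -3 + ((36 - 2*36) - 71) = -3 + ((36 - 72) - 71) = -3 + (-36 - 71) = -3 - 107 = -110)
w*1 = -110*1 = -110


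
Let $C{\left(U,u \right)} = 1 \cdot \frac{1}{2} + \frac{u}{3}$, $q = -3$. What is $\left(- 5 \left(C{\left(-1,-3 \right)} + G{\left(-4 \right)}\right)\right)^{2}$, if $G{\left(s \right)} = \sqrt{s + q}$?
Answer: $- \frac{675}{4} - 25 i \sqrt{7} \approx -168.75 - 66.144 i$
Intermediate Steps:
$G{\left(s \right)} = \sqrt{-3 + s}$ ($G{\left(s \right)} = \sqrt{s - 3} = \sqrt{-3 + s}$)
$C{\left(U,u \right)} = \frac{1}{2} + \frac{u}{3}$ ($C{\left(U,u \right)} = 1 \cdot \frac{1}{2} + u \frac{1}{3} = \frac{1}{2} + \frac{u}{3}$)
$\left(- 5 \left(C{\left(-1,-3 \right)} + G{\left(-4 \right)}\right)\right)^{2} = \left(- 5 \left(\left(\frac{1}{2} + \frac{1}{3} \left(-3\right)\right) + \sqrt{-3 - 4}\right)\right)^{2} = \left(- 5 \left(\left(\frac{1}{2} - 1\right) + \sqrt{-7}\right)\right)^{2} = \left(- 5 \left(- \frac{1}{2} + i \sqrt{7}\right)\right)^{2} = \left(\frac{5}{2} - 5 i \sqrt{7}\right)^{2}$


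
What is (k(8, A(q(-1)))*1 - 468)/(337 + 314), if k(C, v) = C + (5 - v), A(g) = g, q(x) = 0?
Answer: -65/93 ≈ -0.69893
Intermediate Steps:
k(C, v) = 5 + C - v
(k(8, A(q(-1)))*1 - 468)/(337 + 314) = ((5 + 8 - 1*0)*1 - 468)/(337 + 314) = ((5 + 8 + 0)*1 - 468)/651 = (13*1 - 468)*(1/651) = (13 - 468)*(1/651) = -455*1/651 = -65/93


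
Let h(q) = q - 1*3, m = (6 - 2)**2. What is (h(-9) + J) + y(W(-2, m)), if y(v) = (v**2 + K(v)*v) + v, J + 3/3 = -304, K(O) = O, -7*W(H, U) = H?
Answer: -15511/49 ≈ -316.55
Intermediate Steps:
m = 16 (m = 4**2 = 16)
W(H, U) = -H/7
h(q) = -3 + q (h(q) = q - 3 = -3 + q)
J = -305 (J = -1 - 304 = -305)
y(v) = v + 2*v**2 (y(v) = (v**2 + v*v) + v = (v**2 + v**2) + v = 2*v**2 + v = v + 2*v**2)
(h(-9) + J) + y(W(-2, m)) = ((-3 - 9) - 305) + (-1/7*(-2))*(1 + 2*(-1/7*(-2))) = (-12 - 305) + 2*(1 + 2*(2/7))/7 = -317 + 2*(1 + 4/7)/7 = -317 + (2/7)*(11/7) = -317 + 22/49 = -15511/49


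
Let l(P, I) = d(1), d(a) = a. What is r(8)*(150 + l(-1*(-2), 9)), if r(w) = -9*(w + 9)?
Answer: -23103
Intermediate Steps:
r(w) = -81 - 9*w (r(w) = -9*(9 + w) = -81 - 9*w)
l(P, I) = 1
r(8)*(150 + l(-1*(-2), 9)) = (-81 - 9*8)*(150 + 1) = (-81 - 72)*151 = -153*151 = -23103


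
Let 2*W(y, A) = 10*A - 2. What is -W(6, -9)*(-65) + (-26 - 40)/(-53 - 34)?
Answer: -86688/29 ≈ -2989.2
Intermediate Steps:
W(y, A) = -1 + 5*A (W(y, A) = (10*A - 2)/2 = (-2 + 10*A)/2 = -1 + 5*A)
-W(6, -9)*(-65) + (-26 - 40)/(-53 - 34) = -(-1 + 5*(-9))*(-65) + (-26 - 40)/(-53 - 34) = -(-1 - 45)*(-65) - 66/(-87) = -1*(-46)*(-65) - 66*(-1/87) = 46*(-65) + 22/29 = -2990 + 22/29 = -86688/29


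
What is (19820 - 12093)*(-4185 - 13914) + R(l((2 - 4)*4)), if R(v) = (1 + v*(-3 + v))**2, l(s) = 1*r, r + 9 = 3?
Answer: -139847948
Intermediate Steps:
r = -6 (r = -9 + 3 = -6)
l(s) = -6 (l(s) = 1*(-6) = -6)
(19820 - 12093)*(-4185 - 13914) + R(l((2 - 4)*4)) = (19820 - 12093)*(-4185 - 13914) + (1 + (-6)**2 - 3*(-6))**2 = 7727*(-18099) + (1 + 36 + 18)**2 = -139850973 + 55**2 = -139850973 + 3025 = -139847948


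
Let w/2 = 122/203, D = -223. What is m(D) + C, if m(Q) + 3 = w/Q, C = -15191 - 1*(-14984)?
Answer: -9506734/45269 ≈ -210.01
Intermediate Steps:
w = 244/203 (w = 2*(122/203) = 244/203 ≈ 1.2020)
C = -207 (C = -15191 + 14984 = -207)
m(Q) = -3 + 244/(203*Q)
m(D) + C = (-3 + (244/203)/(-223)) - 207 = (-3 + (244/203)*(-1/223)) - 207 = (-3 - 244/45269) - 207 = -136051/45269 - 207 = -9506734/45269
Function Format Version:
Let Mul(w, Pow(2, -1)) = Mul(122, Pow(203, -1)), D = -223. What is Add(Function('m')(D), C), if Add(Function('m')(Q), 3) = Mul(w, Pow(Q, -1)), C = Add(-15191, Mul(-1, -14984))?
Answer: Rational(-9506734, 45269) ≈ -210.01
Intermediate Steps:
w = Rational(244, 203) (w = Mul(2, Mul(122, Pow(203, -1))) = Mul(2, Mul(122, Rational(1, 203))) = Mul(2, Rational(122, 203)) = Rational(244, 203) ≈ 1.2020)
C = -207 (C = Add(-15191, 14984) = -207)
Function('m')(Q) = Add(-3, Mul(Rational(244, 203), Pow(Q, -1)))
Add(Function('m')(D), C) = Add(Add(-3, Mul(Rational(244, 203), Pow(-223, -1))), -207) = Add(Add(-3, Mul(Rational(244, 203), Rational(-1, 223))), -207) = Add(Add(-3, Rational(-244, 45269)), -207) = Add(Rational(-136051, 45269), -207) = Rational(-9506734, 45269)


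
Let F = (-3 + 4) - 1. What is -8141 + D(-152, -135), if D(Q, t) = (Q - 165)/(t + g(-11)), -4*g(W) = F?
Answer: -1098718/135 ≈ -8138.6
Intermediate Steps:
F = 0 (F = 1 - 1 = 0)
g(W) = 0 (g(W) = -¼*0 = 0)
D(Q, t) = (-165 + Q)/t (D(Q, t) = (Q - 165)/(t + 0) = (-165 + Q)/t)
-8141 + D(-152, -135) = -8141 + (-165 - 152)/(-135) = -8141 - 1/135*(-317) = -8141 + 317/135 = -1098718/135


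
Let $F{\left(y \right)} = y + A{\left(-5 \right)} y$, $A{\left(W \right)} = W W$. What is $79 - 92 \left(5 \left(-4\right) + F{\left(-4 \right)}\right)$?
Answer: $11487$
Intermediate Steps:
$A{\left(W \right)} = W^{2}$
$F{\left(y \right)} = 26 y$ ($F{\left(y \right)} = y + \left(-5\right)^{2} y = y + 25 y = 26 y$)
$79 - 92 \left(5 \left(-4\right) + F{\left(-4 \right)}\right) = 79 - 92 \left(5 \left(-4\right) + 26 \left(-4\right)\right) = 79 - 92 \left(-20 - 104\right) = 79 - -11408 = 79 + 11408 = 11487$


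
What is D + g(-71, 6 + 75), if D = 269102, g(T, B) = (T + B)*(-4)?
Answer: 269062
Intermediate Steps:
g(T, B) = -4*B - 4*T (g(T, B) = (B + T)*(-4) = -4*B - 4*T)
D + g(-71, 6 + 75) = 269102 + (-4*(6 + 75) - 4*(-71)) = 269102 + (-4*81 + 284) = 269102 + (-324 + 284) = 269102 - 40 = 269062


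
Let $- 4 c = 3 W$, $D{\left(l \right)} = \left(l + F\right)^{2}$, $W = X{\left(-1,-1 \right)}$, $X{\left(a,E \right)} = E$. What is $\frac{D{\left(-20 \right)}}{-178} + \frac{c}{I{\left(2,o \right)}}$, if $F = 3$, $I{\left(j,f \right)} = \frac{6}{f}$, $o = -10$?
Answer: $- \frac{1023}{356} \approx -2.8736$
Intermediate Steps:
$W = -1$
$D{\left(l \right)} = \left(3 + l\right)^{2}$ ($D{\left(l \right)} = \left(l + 3\right)^{2} = \left(3 + l\right)^{2}$)
$c = \frac{3}{4}$ ($c = - \frac{3 \left(-1\right)}{4} = \left(- \frac{1}{4}\right) \left(-3\right) = \frac{3}{4} \approx 0.75$)
$\frac{D{\left(-20 \right)}}{-178} + \frac{c}{I{\left(2,o \right)}} = \frac{\left(3 - 20\right)^{2}}{-178} + \frac{3}{4 \frac{6}{-10}} = \left(-17\right)^{2} \left(- \frac{1}{178}\right) + \frac{3}{4 \cdot 6 \left(- \frac{1}{10}\right)} = 289 \left(- \frac{1}{178}\right) + \frac{3}{4 \left(- \frac{3}{5}\right)} = - \frac{289}{178} + \frac{3}{4} \left(- \frac{5}{3}\right) = - \frac{289}{178} - \frac{5}{4} = - \frac{1023}{356}$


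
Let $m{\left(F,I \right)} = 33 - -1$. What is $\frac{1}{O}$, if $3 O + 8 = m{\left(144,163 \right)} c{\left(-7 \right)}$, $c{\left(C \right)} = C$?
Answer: $- \frac{1}{82} \approx -0.012195$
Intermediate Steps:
$m{\left(F,I \right)} = 34$ ($m{\left(F,I \right)} = 33 + 1 = 34$)
$O = -82$ ($O = - \frac{8}{3} + \frac{34 \left(-7\right)}{3} = - \frac{8}{3} + \frac{1}{3} \left(-238\right) = - \frac{8}{3} - \frac{238}{3} = -82$)
$\frac{1}{O} = \frac{1}{-82} = - \frac{1}{82}$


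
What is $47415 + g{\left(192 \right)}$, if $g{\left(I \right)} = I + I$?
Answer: $47799$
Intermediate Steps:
$g{\left(I \right)} = 2 I$
$47415 + g{\left(192 \right)} = 47415 + 2 \cdot 192 = 47415 + 384 = 47799$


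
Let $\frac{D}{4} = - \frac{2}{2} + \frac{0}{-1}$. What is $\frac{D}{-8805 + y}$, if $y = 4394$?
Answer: $\frac{4}{4411} \approx 0.00090682$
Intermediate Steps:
$D = -4$ ($D = 4 \left(- \frac{2}{2} + \frac{0}{-1}\right) = 4 \left(\left(-2\right) \frac{1}{2} + 0 \left(-1\right)\right) = 4 \left(-1 + 0\right) = 4 \left(-1\right) = -4$)
$\frac{D}{-8805 + y} = - \frac{4}{-8805 + 4394} = - \frac{4}{-4411} = \left(-4\right) \left(- \frac{1}{4411}\right) = \frac{4}{4411}$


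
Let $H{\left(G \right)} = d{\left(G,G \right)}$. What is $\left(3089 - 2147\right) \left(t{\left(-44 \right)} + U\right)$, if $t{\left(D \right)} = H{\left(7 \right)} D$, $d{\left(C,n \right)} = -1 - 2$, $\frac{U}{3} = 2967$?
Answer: $8509086$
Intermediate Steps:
$U = 8901$ ($U = 3 \cdot 2967 = 8901$)
$d{\left(C,n \right)} = -3$ ($d{\left(C,n \right)} = -1 - 2 = -3$)
$H{\left(G \right)} = -3$
$t{\left(D \right)} = - 3 D$
$\left(3089 - 2147\right) \left(t{\left(-44 \right)} + U\right) = \left(3089 - 2147\right) \left(\left(-3\right) \left(-44\right) + 8901\right) = 942 \left(132 + 8901\right) = 942 \cdot 9033 = 8509086$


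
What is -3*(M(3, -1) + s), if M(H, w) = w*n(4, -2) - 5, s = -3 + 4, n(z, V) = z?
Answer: 24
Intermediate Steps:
s = 1
M(H, w) = -5 + 4*w (M(H, w) = w*4 - 5 = 4*w - 5 = -5 + 4*w)
-3*(M(3, -1) + s) = -3*((-5 + 4*(-1)) + 1) = -3*((-5 - 4) + 1) = -3*(-9 + 1) = -3*(-8) = 24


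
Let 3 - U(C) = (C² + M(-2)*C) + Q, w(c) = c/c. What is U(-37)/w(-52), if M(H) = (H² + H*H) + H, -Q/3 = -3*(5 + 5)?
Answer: -1234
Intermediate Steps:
w(c) = 1
Q = 90 (Q = -(-9)*(5 + 5) = -(-9)*10 = -3*(-30) = 90)
M(H) = H + 2*H² (M(H) = (H² + H²) + H = 2*H² + H = H + 2*H²)
U(C) = -87 - C² - 6*C (U(C) = 3 - ((C² + (-2*(1 + 2*(-2)))*C) + 90) = 3 - ((C² + (-2*(1 - 4))*C) + 90) = 3 - ((C² + (-2*(-3))*C) + 90) = 3 - ((C² + 6*C) + 90) = 3 - (90 + C² + 6*C) = 3 + (-90 - C² - 6*C) = -87 - C² - 6*C)
U(-37)/w(-52) = (-87 - 1*(-37)² - 6*(-37))/1 = (-87 - 1*1369 + 222)*1 = (-87 - 1369 + 222)*1 = -1234*1 = -1234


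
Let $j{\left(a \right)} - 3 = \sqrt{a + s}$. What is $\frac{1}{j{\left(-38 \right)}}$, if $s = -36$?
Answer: $\frac{3}{83} - \frac{i \sqrt{74}}{83} \approx 0.036145 - 0.10364 i$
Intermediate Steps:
$j{\left(a \right)} = 3 + \sqrt{-36 + a}$ ($j{\left(a \right)} = 3 + \sqrt{a - 36} = 3 + \sqrt{-36 + a}$)
$\frac{1}{j{\left(-38 \right)}} = \frac{1}{3 + \sqrt{-36 - 38}} = \frac{1}{3 + \sqrt{-74}} = \frac{1}{3 + i \sqrt{74}}$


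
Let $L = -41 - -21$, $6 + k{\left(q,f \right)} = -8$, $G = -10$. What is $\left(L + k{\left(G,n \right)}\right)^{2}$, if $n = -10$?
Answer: $1156$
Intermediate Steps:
$k{\left(q,f \right)} = -14$ ($k{\left(q,f \right)} = -6 - 8 = -14$)
$L = -20$ ($L = -41 + 21 = -20$)
$\left(L + k{\left(G,n \right)}\right)^{2} = \left(-20 - 14\right)^{2} = \left(-34\right)^{2} = 1156$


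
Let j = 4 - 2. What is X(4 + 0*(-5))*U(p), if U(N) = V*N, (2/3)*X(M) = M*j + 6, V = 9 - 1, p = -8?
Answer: -1344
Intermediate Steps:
j = 2
V = 8
X(M) = 9 + 3*M (X(M) = 3*(M*2 + 6)/2 = 3*(2*M + 6)/2 = 3*(6 + 2*M)/2 = 9 + 3*M)
U(N) = 8*N
X(4 + 0*(-5))*U(p) = (9 + 3*(4 + 0*(-5)))*(8*(-8)) = (9 + 3*(4 + 0))*(-64) = (9 + 3*4)*(-64) = (9 + 12)*(-64) = 21*(-64) = -1344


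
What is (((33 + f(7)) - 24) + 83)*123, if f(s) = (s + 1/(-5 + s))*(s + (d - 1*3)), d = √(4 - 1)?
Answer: 15006 + 1845*√3/2 ≈ 16604.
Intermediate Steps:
d = √3 ≈ 1.7320
f(s) = (s + 1/(-5 + s))*(-3 + s + √3) (f(s) = (s + 1/(-5 + s))*(s + (√3 - 1*3)) = (s + 1/(-5 + s))*(s + (√3 - 3)) = (s + 1/(-5 + s))*(s + (-3 + √3)) = (s + 1/(-5 + s))*(-3 + s + √3))
(((33 + f(7)) - 24) + 83)*123 = (((33 + (-3 + √3 + 7³ - 8*7² + 16*7 + √3*7² - 5*7*√3)/(-5 + 7)) - 24) + 83)*123 = (((33 + (-3 + √3 + 343 - 8*49 + 112 + √3*49 - 35*√3)/2) - 24) + 83)*123 = (((33 + (-3 + √3 + 343 - 392 + 112 + 49*√3 - 35*√3)/2) - 24) + 83)*123 = (((33 + (60 + 15*√3)/2) - 24) + 83)*123 = (((33 + (30 + 15*√3/2)) - 24) + 83)*123 = (((63 + 15*√3/2) - 24) + 83)*123 = ((39 + 15*√3/2) + 83)*123 = (122 + 15*√3/2)*123 = 15006 + 1845*√3/2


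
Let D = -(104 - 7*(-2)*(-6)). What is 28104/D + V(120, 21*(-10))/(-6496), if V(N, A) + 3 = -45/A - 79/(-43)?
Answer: -27475816537/19552960 ≈ -1405.2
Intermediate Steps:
V(N, A) = -50/43 - 45/A (V(N, A) = -3 + (-45/A - 79/(-43)) = -3 + (-45/A - 79*(-1/43)) = -3 + (-45/A + 79/43) = -3 + (79/43 - 45/A) = -50/43 - 45/A)
D = -20 (D = -(104 + 14*(-6)) = -(104 - 84) = -1*20 = -20)
28104/D + V(120, 21*(-10))/(-6496) = 28104/(-20) + (-50/43 - 45/(21*(-10)))/(-6496) = 28104*(-1/20) + (-50/43 - 45/(-210))*(-1/6496) = -7026/5 + (-50/43 - 45*(-1/210))*(-1/6496) = -7026/5 + (-50/43 + 3/14)*(-1/6496) = -7026/5 - 571/602*(-1/6496) = -7026/5 + 571/3910592 = -27475816537/19552960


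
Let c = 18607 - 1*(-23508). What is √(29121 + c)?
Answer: 2*√17809 ≈ 266.90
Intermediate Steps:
c = 42115 (c = 18607 + 23508 = 42115)
√(29121 + c) = √(29121 + 42115) = √71236 = 2*√17809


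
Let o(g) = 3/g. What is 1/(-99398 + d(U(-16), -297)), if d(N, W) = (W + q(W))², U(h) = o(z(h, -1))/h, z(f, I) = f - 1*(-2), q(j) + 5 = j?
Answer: 1/259403 ≈ 3.8550e-6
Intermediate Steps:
q(j) = -5 + j
z(f, I) = 2 + f (z(f, I) = f + 2 = 2 + f)
U(h) = 3/(h*(2 + h)) (U(h) = (3/(2 + h))/h = 3/(h*(2 + h)))
d(N, W) = (-5 + 2*W)² (d(N, W) = (W + (-5 + W))² = (-5 + 2*W)²)
1/(-99398 + d(U(-16), -297)) = 1/(-99398 + (-5 + 2*(-297))²) = 1/(-99398 + (-5 - 594)²) = 1/(-99398 + (-599)²) = 1/(-99398 + 358801) = 1/259403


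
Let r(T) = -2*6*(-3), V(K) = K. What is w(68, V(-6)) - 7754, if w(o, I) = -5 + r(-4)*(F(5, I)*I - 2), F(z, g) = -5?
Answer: -6751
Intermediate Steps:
r(T) = 36 (r(T) = -12*(-3) = 36)
w(o, I) = -77 - 180*I (w(o, I) = -5 + 36*(-5*I - 2) = -5 + 36*(-2 - 5*I) = -5 + (-72 - 180*I) = -77 - 180*I)
w(68, V(-6)) - 7754 = (-77 - 180*(-6)) - 7754 = (-77 + 1080) - 7754 = 1003 - 7754 = -6751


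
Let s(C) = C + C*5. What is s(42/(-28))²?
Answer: 81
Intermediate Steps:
s(C) = 6*C (s(C) = C + 5*C = 6*C)
s(42/(-28))² = (6*(42/(-28)))² = (6*(42*(-1/28)))² = (6*(-3/2))² = (-9)² = 81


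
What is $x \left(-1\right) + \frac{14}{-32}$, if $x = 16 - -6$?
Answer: $- \frac{359}{16} \approx -22.438$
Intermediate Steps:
$x = 22$ ($x = 16 + 6 = 22$)
$x \left(-1\right) + \frac{14}{-32} = 22 \left(-1\right) + \frac{14}{-32} = -22 + 14 \left(- \frac{1}{32}\right) = -22 - \frac{7}{16} = - \frac{359}{16}$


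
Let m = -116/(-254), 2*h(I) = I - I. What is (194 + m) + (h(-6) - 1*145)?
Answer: 6281/127 ≈ 49.457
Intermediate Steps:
h(I) = 0 (h(I) = (I - I)/2 = (1/2)*0 = 0)
m = 58/127 (m = -116*(-1/254) = 58/127 ≈ 0.45669)
(194 + m) + (h(-6) - 1*145) = (194 + 58/127) + (0 - 1*145) = 24696/127 + (0 - 145) = 24696/127 - 145 = 6281/127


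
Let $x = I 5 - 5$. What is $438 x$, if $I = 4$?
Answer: $6570$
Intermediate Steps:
$x = 15$ ($x = 4 \cdot 5 - 5 = 20 - 5 = 15$)
$438 x = 438 \cdot 15 = 6570$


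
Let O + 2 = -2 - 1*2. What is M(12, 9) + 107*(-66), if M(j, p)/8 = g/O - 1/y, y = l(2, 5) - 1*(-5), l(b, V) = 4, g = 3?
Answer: -63602/9 ≈ -7066.9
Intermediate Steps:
O = -6 (O = -2 + (-2 - 1*2) = -2 + (-2 - 2) = -2 - 4 = -6)
y = 9 (y = 4 - 1*(-5) = 4 + 5 = 9)
M(j, p) = -44/9 (M(j, p) = 8*(3/(-6) - 1/9) = 8*(3*(-1/6) - 1*1/9) = 8*(-1/2 - 1/9) = 8*(-11/18) = -44/9)
M(12, 9) + 107*(-66) = -44/9 + 107*(-66) = -44/9 - 7062 = -63602/9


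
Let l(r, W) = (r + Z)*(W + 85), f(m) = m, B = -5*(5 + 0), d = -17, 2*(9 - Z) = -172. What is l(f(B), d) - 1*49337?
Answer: -44577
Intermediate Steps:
Z = 95 (Z = 9 - 1/2*(-172) = 9 + 86 = 95)
B = -25 (B = -5*5 = -25)
l(r, W) = (85 + W)*(95 + r) (l(r, W) = (r + 95)*(W + 85) = (95 + r)*(85 + W) = (85 + W)*(95 + r))
l(f(B), d) - 1*49337 = (8075 + 85*(-25) + 95*(-17) - 17*(-25)) - 1*49337 = (8075 - 2125 - 1615 + 425) - 49337 = 4760 - 49337 = -44577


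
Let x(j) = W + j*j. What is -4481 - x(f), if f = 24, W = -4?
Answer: -5053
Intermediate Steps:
x(j) = -4 + j² (x(j) = -4 + j*j = -4 + j²)
-4481 - x(f) = -4481 - (-4 + 24²) = -4481 - (-4 + 576) = -4481 - 1*572 = -4481 - 572 = -5053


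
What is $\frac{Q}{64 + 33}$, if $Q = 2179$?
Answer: $\frac{2179}{97} \approx 22.464$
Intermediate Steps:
$\frac{Q}{64 + 33} = \frac{1}{64 + 33} \cdot 2179 = \frac{1}{97} \cdot 2179 = \frac{2179}{97}$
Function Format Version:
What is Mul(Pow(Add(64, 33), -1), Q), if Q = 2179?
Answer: Rational(2179, 97) ≈ 22.464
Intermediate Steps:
Mul(Pow(Add(64, 33), -1), Q) = Mul(Pow(Add(64, 33), -1), 2179) = Mul(Pow(97, -1), 2179) = Mul(Rational(1, 97), 2179) = Rational(2179, 97)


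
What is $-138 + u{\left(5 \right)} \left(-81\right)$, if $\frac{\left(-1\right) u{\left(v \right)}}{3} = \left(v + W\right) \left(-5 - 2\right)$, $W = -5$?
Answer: $-138$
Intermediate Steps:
$u{\left(v \right)} = -105 + 21 v$ ($u{\left(v \right)} = - 3 \left(v - 5\right) \left(-5 - 2\right) = - 3 \left(-5 + v\right) \left(-7\right) = - 3 \left(35 - 7 v\right) = -105 + 21 v$)
$-138 + u{\left(5 \right)} \left(-81\right) = -138 + \left(-105 + 21 \cdot 5\right) \left(-81\right) = -138 + \left(-105 + 105\right) \left(-81\right) = -138 + 0 \left(-81\right) = -138 + 0 = -138$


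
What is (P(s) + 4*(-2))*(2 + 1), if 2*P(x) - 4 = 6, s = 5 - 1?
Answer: -9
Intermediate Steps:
s = 4
P(x) = 5 (P(x) = 2 + (1/2)*6 = 2 + 3 = 5)
(P(s) + 4*(-2))*(2 + 1) = (5 + 4*(-2))*(2 + 1) = (5 - 8)*3 = -3*3 = -9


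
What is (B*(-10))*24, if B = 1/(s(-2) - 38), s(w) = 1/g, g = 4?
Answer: 960/151 ≈ 6.3576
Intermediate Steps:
s(w) = ¼ (s(w) = 1/4 = 1*(¼) = ¼)
B = -4/151 (B = 1/(¼ - 38) = 1/(-151/4) = -4/151 ≈ -0.026490)
(B*(-10))*24 = -4/151*(-10)*24 = (40/151)*24 = 960/151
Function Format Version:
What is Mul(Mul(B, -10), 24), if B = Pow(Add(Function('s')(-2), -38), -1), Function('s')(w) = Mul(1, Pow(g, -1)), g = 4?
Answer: Rational(960, 151) ≈ 6.3576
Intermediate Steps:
Function('s')(w) = Rational(1, 4) (Function('s')(w) = Mul(1, Pow(4, -1)) = Mul(1, Rational(1, 4)) = Rational(1, 4))
B = Rational(-4, 151) (B = Pow(Add(Rational(1, 4), -38), -1) = Pow(Rational(-151, 4), -1) = Rational(-4, 151) ≈ -0.026490)
Mul(Mul(B, -10), 24) = Mul(Mul(Rational(-4, 151), -10), 24) = Mul(Rational(40, 151), 24) = Rational(960, 151)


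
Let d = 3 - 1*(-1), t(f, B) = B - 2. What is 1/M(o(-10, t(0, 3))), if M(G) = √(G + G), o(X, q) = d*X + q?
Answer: -I*√78/78 ≈ -0.11323*I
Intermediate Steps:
t(f, B) = -2 + B
d = 4 (d = 3 + 1 = 4)
o(X, q) = q + 4*X (o(X, q) = 4*X + q = q + 4*X)
M(G) = √2*√G (M(G) = √(2*G) = √2*√G)
1/M(o(-10, t(0, 3))) = 1/(√2*√((-2 + 3) + 4*(-10))) = 1/(√2*√(1 - 40)) = 1/(√2*√(-39)) = 1/(√2*(I*√39)) = 1/(I*√78) = -I*√78/78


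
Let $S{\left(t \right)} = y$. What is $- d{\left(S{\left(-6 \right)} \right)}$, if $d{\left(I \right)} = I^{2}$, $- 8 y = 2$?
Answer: $- \frac{1}{16} \approx -0.0625$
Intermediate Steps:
$y = - \frac{1}{4}$ ($y = \left(- \frac{1}{8}\right) 2 = - \frac{1}{4} \approx -0.25$)
$S{\left(t \right)} = - \frac{1}{4}$
$- d{\left(S{\left(-6 \right)} \right)} = - \left(- \frac{1}{4}\right)^{2} = \left(-1\right) \frac{1}{16} = - \frac{1}{16}$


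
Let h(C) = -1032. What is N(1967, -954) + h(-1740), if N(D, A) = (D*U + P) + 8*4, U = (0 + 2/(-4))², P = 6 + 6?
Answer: -1985/4 ≈ -496.25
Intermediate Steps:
P = 12
U = ¼ (U = (0 + 2*(-¼))² = (0 - ½)² = (-½)² = ¼ ≈ 0.25000)
N(D, A) = 44 + D/4 (N(D, A) = (D*(¼) + 12) + 8*4 = (D/4 + 12) + 32 = (12 + D/4) + 32 = 44 + D/4)
N(1967, -954) + h(-1740) = (44 + (¼)*1967) - 1032 = (44 + 1967/4) - 1032 = 2143/4 - 1032 = -1985/4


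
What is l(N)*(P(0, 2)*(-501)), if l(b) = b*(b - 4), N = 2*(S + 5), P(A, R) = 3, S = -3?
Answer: 0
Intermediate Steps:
N = 4 (N = 2*(-3 + 5) = 2*2 = 4)
l(b) = b*(-4 + b)
l(N)*(P(0, 2)*(-501)) = (4*(-4 + 4))*(3*(-501)) = (4*0)*(-1503) = 0*(-1503) = 0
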